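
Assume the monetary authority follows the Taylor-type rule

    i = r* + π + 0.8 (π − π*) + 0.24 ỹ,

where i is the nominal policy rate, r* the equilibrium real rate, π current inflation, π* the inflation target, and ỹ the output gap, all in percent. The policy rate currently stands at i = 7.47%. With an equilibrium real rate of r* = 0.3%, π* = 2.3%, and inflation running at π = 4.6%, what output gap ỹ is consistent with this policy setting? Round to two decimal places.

0.24 ỹ = 7.47 − 0.3 − 4.6 − 0.8 × (4.6 − 2.3) = 0.73
ỹ = 0.73 / 0.24 = 3.04

3.04%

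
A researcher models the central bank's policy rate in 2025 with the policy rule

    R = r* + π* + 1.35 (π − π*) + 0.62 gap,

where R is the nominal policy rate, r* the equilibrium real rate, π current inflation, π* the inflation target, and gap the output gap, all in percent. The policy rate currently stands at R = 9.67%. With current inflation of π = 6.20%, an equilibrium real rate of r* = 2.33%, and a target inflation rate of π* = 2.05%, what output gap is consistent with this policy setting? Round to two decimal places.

0.62 gap = 9.67 − 2.33 − 2.05 − 1.35 × (6.20 − 2.05) = -0.3125
gap = -0.3125 / 0.62 = -0.50

-0.50%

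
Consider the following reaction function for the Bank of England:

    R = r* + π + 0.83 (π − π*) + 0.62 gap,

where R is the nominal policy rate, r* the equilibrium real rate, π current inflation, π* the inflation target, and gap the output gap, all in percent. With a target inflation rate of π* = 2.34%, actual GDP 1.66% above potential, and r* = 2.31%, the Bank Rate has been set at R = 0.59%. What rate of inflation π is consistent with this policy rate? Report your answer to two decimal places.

Output 1.66% above potential → gap = 1.66.
Collecting π: R = r* + (1 + 0.83) π − 0.83 π* + 0.62 gap
1.83 π = 0.59 − 2.31 + 0.83 × 2.34 − 0.62 × 1.66 = -0.807
π = -0.807 / 1.83 = -0.44

-0.44%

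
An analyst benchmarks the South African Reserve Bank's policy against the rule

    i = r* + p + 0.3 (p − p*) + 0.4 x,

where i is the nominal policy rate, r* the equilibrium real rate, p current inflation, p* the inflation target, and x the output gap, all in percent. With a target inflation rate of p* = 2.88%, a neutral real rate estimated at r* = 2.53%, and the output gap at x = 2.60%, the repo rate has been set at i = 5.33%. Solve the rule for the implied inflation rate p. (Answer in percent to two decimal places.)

2.02%

Collecting p: i = r* + (1 + 0.3) p − 0.3 p* + 0.4 x
1.3 p = 5.33 − 2.53 + 0.3 × 2.88 − 0.4 × 2.60 = 2.624
p = 2.624 / 1.3 = 2.02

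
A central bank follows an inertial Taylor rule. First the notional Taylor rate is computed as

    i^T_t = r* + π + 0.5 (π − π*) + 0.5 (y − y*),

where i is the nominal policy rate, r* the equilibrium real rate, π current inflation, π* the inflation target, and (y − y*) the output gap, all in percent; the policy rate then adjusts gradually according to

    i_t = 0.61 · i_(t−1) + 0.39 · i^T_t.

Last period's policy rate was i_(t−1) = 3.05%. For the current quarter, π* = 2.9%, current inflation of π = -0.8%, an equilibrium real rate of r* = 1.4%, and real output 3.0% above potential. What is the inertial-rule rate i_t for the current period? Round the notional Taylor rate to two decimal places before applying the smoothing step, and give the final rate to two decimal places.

1.96%

Output 3.0% above potential → (y − y*) = 3.0.
i^T_t = 1.4 + (-0.8) + 0.5 × (-0.8 − 2.9) + 0.5 × 3.0
   = 1.4 − 0.8 − 1.85 + 1.5 = 0.25
i_t = 0.61 × 3.05 + 0.39 × 0.25 = 1.8605 + 0.0975 = 1.96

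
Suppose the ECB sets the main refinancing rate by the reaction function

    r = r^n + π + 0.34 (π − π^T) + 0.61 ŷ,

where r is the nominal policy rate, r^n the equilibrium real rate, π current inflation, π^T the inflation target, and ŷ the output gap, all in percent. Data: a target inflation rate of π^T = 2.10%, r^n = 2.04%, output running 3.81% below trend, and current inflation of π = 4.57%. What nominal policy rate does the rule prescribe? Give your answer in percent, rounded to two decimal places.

Output 3.81% below potential → ŷ = -3.81.
r = 2.04 + 4.57 + 0.34 × (4.57 − 2.10) + 0.61 × (-3.81)
   = 2.04 + 4.57 + 0.8398 − 2.3241 = 5.13

5.13%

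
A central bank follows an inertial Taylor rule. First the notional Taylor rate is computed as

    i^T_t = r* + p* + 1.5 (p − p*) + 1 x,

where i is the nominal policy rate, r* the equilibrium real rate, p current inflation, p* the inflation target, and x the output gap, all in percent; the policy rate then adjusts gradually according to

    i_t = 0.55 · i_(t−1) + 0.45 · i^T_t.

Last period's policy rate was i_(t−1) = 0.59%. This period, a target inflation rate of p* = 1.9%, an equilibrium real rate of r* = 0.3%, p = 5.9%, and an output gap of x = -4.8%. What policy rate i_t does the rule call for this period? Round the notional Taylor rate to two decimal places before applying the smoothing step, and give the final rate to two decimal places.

i^T_t = 0.3 + 1.9 + 1.5 × (5.9 − 1.9) + 1 × (-4.8)
   = 0.3 + 1.9 + 6 − 4.8 = 3.40
i_t = 0.55 × 0.59 + 0.45 × 3.40 = 0.3245 + 1.53 = 1.85

1.85%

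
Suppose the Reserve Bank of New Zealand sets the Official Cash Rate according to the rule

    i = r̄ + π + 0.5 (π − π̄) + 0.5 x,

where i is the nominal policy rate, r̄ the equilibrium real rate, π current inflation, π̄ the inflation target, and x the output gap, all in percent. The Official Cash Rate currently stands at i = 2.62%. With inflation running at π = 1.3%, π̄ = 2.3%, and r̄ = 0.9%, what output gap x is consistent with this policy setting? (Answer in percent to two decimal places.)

1.84%

0.5 x = 2.62 − 0.9 − 1.3 − 0.5 × (1.3 − 2.3) = 0.92
x = 0.92 / 0.5 = 1.84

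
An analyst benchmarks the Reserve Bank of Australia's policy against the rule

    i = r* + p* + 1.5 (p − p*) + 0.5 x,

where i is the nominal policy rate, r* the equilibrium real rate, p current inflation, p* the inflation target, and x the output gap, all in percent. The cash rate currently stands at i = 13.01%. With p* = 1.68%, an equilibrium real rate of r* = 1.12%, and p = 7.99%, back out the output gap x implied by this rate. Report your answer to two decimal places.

1.49%

0.5 x = 13.01 − 1.12 − 1.68 − 1.5 × (7.99 − 1.68) = 0.745
x = 0.745 / 0.5 = 1.49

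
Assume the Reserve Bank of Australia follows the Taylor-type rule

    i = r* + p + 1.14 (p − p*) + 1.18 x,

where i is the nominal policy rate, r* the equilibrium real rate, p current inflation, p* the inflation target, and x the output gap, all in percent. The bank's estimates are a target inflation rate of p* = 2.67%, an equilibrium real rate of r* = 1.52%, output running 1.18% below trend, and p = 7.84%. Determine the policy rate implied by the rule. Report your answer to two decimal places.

Output 1.18% below potential → x = -1.18.
i = 1.52 + 7.84 + 1.14 × (7.84 − 2.67) + 1.18 × (-1.18)
   = 1.52 + 7.84 + 5.8938 − 1.3924 = 13.86

13.86%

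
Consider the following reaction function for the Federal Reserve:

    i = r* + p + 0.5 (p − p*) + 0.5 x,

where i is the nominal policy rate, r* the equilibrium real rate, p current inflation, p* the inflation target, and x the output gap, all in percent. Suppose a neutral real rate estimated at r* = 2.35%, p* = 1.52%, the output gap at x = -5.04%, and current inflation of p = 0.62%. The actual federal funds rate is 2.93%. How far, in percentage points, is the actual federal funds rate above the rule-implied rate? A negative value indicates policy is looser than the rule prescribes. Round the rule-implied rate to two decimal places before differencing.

2.93 pp

i = 2.35 + 0.62 + 0.5 × (0.62 − 1.52) + 0.5 × (-5.04)
   = 2.35 + 0.62 − 0.45 − 2.52 = 0.00
Deviation = 2.93 − 0.00 = 2.93 pp.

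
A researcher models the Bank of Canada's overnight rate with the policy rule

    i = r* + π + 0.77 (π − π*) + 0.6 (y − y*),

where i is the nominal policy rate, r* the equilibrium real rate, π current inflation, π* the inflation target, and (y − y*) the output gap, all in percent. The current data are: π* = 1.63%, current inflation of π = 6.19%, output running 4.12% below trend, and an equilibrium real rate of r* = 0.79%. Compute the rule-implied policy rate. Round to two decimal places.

Output 4.12% below potential → (y − y*) = -4.12.
i = 0.79 + 6.19 + 0.77 × (6.19 − 1.63) + 0.6 × (-4.12)
   = 0.79 + 6.19 + 3.5112 − 2.472 = 8.02

8.02%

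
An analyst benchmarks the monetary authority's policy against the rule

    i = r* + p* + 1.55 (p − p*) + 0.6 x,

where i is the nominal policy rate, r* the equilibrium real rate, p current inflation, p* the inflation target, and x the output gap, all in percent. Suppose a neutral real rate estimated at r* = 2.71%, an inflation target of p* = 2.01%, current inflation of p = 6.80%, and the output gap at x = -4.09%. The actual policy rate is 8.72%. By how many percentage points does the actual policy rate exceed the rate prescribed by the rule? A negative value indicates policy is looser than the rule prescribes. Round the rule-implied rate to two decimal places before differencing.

i = 2.71 + 2.01 + 1.55 × (6.80 − 2.01) + 0.6 × (-4.09)
   = 2.71 + 2.01 + 7.4245 − 2.454 = 9.69
Deviation = 8.72 − 9.69 = -0.97 pp.

-0.97 pp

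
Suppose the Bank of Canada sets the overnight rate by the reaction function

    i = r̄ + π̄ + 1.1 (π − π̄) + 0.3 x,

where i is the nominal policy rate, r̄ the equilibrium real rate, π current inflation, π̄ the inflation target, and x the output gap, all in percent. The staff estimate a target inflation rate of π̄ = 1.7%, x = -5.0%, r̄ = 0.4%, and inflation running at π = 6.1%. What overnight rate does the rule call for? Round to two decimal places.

i = 0.4 + 1.7 + 1.1 × (6.1 − 1.7) + 0.3 × (-5.0)
   = 0.4 + 1.7 + 4.84 − 1.5 = 5.44

5.44%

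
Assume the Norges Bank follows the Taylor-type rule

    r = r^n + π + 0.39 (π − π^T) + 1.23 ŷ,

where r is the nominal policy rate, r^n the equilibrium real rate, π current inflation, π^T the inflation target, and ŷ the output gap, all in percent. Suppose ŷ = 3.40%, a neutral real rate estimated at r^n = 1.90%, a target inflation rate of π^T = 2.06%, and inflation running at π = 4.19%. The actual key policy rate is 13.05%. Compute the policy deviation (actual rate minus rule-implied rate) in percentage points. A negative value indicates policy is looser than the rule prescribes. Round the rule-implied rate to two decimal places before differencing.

r = 1.90 + 4.19 + 0.39 × (4.19 − 2.06) + 1.23 × 3.40
   = 1.90 + 4.19 + 0.8307 + 4.182 = 11.10
Deviation = 13.05 − 11.10 = 1.95 pp.

1.95 pp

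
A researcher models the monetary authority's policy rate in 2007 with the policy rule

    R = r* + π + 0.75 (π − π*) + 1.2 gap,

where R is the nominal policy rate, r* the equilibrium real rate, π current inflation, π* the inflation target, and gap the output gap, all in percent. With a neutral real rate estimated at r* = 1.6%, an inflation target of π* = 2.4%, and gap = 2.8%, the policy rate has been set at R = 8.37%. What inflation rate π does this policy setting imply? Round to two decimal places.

2.98%

Collecting π: R = r* + (1 + 0.75) π − 0.75 π* + 1.2 gap
1.75 π = 8.37 − 1.6 + 0.75 × 2.4 − 1.2 × 2.8 = 5.21
π = 5.21 / 1.75 = 2.98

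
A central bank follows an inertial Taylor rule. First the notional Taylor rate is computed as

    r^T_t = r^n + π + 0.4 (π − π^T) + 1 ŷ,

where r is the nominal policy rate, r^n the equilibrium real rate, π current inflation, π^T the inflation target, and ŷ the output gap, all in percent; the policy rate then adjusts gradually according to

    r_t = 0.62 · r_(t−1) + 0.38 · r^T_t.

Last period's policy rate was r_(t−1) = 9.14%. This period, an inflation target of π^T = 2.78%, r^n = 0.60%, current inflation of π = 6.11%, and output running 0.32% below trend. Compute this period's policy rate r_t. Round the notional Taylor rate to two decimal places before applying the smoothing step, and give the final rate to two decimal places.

Output 0.32% below potential → ŷ = -0.32.
r^T_t = 0.60 + 6.11 + 0.4 × (6.11 − 2.78) + 1 × (-0.32)
   = 0.60 + 6.11 + 1.332 − 0.32 = 7.72
r_t = 0.62 × 9.14 + 0.38 × 7.72 = 5.6668 + 2.9336 = 8.60

8.60%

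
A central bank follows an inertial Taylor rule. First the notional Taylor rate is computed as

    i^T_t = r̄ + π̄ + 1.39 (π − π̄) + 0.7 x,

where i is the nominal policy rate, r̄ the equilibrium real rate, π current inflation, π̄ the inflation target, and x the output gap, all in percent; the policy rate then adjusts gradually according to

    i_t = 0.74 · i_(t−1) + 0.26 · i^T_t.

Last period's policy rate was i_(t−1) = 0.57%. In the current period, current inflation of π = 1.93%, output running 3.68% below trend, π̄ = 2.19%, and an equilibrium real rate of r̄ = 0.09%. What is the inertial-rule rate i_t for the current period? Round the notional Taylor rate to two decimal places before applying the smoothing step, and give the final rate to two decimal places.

0.25%

Output 3.68% below potential → x = -3.68.
i^T_t = 0.09 + 2.19 + 1.39 × (1.93 − 2.19) + 0.7 × (-3.68)
   = 0.09 + 2.19 − 0.3614 − 2.576 = -0.66
i_t = 0.74 × 0.57 + 0.26 × (-0.66) = 0.4218 − 0.1716 = 0.25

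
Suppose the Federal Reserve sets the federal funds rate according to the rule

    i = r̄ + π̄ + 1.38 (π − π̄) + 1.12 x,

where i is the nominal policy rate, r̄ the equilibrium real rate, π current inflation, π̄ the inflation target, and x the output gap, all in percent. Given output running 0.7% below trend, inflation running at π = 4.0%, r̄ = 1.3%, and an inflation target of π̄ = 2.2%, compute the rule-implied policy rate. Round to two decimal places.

5.20%

Output 0.7% below potential → x = -0.7.
i = 1.3 + 2.2 + 1.38 × (4.0 − 2.2) + 1.12 × (-0.7)
   = 1.3 + 2.2 + 2.484 − 0.784 = 5.20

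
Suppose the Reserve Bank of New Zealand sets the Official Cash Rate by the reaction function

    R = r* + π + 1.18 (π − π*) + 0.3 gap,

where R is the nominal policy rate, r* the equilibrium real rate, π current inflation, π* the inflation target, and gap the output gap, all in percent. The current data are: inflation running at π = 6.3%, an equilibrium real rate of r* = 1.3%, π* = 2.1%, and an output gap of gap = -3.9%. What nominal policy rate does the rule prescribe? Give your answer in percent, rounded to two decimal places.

R = 1.3 + 6.3 + 1.18 × (6.3 − 2.1) + 0.3 × (-3.9)
   = 1.3 + 6.3 + 4.956 − 1.17 = 11.39

11.39%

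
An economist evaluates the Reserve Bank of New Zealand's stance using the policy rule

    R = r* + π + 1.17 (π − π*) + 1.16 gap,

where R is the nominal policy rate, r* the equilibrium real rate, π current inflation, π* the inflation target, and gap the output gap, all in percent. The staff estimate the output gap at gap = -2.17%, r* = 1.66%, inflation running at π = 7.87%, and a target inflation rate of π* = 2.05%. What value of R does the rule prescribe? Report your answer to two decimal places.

13.82%

R = 1.66 + 7.87 + 1.17 × (7.87 − 2.05) + 1.16 × (-2.17)
   = 1.66 + 7.87 + 6.8094 − 2.5172 = 13.82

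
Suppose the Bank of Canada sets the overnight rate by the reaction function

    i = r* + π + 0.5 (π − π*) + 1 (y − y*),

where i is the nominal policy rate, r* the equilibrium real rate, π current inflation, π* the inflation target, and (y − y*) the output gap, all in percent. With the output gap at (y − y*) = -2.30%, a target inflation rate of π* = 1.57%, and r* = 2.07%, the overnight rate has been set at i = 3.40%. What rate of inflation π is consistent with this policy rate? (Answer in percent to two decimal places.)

2.94%

Collecting π: i = r* + (1 + 0.5) π − 0.5 π* + 1 (y − y*)
1.5 π = 3.40 − 2.07 + 0.5 × 1.57 − 1 × (-2.30) = 4.415
π = 4.415 / 1.5 = 2.94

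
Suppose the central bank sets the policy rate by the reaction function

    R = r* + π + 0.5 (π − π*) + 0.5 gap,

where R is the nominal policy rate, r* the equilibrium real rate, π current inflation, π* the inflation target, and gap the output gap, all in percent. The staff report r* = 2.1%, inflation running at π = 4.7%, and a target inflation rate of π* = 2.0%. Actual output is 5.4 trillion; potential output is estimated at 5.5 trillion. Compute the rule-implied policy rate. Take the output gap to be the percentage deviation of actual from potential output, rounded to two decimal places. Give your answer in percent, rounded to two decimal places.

Output gap = 100 × (5.4 − 5.5) / 5.5 = -1.82%.
R = 2.10 + 4.70 + 0.5 × (4.70 − 2.00) + 0.5 × (-1.82)
   = 2.10 + 4.7 + 1.35 − 0.91 = 7.24

7.24%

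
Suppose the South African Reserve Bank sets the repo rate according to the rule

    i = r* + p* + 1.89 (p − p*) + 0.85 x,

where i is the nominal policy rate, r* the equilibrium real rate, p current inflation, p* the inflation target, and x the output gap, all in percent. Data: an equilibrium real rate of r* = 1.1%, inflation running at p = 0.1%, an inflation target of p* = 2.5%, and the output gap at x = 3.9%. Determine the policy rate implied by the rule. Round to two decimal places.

2.38%

i = 1.1 + 2.5 + 1.89 × (0.1 − 2.5) + 0.85 × 3.9
   = 1.1 + 2.5 − 4.536 + 3.315 = 2.38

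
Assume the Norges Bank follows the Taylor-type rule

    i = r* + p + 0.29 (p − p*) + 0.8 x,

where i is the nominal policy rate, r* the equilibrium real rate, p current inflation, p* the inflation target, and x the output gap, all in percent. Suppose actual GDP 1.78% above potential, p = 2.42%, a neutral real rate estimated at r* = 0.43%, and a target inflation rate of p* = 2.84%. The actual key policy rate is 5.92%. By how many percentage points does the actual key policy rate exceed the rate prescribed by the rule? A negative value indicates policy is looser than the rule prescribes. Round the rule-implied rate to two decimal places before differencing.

1.77 pp

Output 1.78% above potential → x = 1.78.
i = 0.43 + 2.42 + 0.29 × (2.42 − 2.84) + 0.8 × 1.78
   = 0.43 + 2.42 − 0.1218 + 1.424 = 4.15
Deviation = 5.92 − 4.15 = 1.77 pp.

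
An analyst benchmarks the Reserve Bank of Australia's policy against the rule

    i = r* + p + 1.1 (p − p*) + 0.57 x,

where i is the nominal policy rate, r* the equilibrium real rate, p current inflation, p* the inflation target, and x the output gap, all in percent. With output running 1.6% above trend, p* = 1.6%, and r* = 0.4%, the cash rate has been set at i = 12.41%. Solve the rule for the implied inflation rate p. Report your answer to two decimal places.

6.12%

Output 1.6% above potential → x = 1.6.
Collecting p: i = r* + (1 + 1.1) p − 1.1 p* + 0.57 x
2.1 p = 12.41 − 0.4 + 1.1 × 1.6 − 0.57 × 1.6 = 12.858
p = 12.858 / 2.1 = 6.12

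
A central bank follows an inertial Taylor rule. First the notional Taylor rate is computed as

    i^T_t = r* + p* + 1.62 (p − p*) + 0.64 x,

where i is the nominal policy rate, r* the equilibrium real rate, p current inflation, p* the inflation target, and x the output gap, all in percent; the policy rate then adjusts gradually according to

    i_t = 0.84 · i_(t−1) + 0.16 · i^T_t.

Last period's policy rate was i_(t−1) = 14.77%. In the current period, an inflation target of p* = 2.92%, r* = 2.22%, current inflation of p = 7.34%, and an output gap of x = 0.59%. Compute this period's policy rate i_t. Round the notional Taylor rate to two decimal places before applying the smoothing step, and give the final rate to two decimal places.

14.44%

i^T_t = 2.22 + 2.92 + 1.62 × (7.34 − 2.92) + 0.64 × 0.59
   = 2.22 + 2.92 + 7.1604 + 0.3776 = 12.68
i_t = 0.84 × 14.77 + 0.16 × 12.68 = 12.4068 + 2.0288 = 14.44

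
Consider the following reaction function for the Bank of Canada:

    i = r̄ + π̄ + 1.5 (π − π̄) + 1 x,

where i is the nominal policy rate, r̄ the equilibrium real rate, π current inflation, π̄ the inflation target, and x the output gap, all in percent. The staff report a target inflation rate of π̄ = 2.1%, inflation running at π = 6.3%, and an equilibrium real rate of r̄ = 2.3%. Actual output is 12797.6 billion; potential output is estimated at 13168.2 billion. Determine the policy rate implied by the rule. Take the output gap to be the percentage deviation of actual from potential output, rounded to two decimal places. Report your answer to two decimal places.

7.89%

Output gap = 100 × (12797.6 − 13168.2) / 13168.2 = -2.81%.
i = 2.30 + 2.10 + 1.5 × (6.30 − 2.10) + 1 × (-2.81)
   = 2.30 + 2.1 + 6.3 − 2.81 = 7.89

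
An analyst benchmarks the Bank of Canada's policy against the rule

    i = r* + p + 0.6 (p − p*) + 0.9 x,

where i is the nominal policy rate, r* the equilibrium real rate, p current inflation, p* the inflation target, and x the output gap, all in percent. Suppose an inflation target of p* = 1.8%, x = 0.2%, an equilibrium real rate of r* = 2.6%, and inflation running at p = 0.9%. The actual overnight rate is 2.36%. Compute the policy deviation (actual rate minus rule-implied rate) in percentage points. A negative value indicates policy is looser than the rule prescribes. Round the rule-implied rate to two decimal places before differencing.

-0.78 pp

i = 2.6 + 0.9 + 0.6 × (0.9 − 1.8) + 0.9 × 0.2
   = 2.6 + 0.9 − 0.54 + 0.18 = 3.14
Deviation = 2.36 − 3.14 = -0.78 pp.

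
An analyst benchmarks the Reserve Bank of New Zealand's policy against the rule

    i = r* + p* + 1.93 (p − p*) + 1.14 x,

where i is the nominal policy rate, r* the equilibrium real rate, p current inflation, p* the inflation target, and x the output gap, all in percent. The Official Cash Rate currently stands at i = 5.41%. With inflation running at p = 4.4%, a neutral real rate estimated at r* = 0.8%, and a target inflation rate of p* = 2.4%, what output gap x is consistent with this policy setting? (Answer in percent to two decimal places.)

-1.45%

1.14 x = 5.41 − 0.8 − 2.4 − 1.93 × (4.4 − 2.4) = -1.65
x = -1.65 / 1.14 = -1.45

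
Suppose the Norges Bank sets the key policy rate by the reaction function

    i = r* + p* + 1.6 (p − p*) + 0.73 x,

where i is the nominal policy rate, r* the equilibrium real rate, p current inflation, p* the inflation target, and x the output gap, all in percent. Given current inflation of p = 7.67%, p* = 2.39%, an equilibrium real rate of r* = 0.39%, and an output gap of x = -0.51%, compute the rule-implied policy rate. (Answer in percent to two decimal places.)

10.86%

i = 0.39 + 2.39 + 1.6 × (7.67 − 2.39) + 0.73 × (-0.51)
   = 0.39 + 2.39 + 8.448 − 0.3723 = 10.86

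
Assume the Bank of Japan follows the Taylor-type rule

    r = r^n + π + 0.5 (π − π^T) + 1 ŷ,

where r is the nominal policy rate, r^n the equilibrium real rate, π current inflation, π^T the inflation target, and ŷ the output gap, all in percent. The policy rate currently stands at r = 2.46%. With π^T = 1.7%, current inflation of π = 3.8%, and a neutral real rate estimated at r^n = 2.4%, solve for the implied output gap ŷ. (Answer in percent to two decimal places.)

1 ŷ = 2.46 − 2.4 − 3.8 − 0.5 × (3.8 − 1.7) = -4.79
ŷ = -4.79 / 1 = -4.79

-4.79%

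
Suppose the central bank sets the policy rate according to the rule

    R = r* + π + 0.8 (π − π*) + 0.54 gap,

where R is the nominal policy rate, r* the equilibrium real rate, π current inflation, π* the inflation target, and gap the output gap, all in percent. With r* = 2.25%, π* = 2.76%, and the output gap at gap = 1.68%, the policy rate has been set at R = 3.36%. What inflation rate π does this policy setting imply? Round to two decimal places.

Collecting π: R = r* + (1 + 0.8) π − 0.8 π* + 0.54 gap
1.8 π = 3.36 − 2.25 + 0.8 × 2.76 − 0.54 × 1.68 = 2.4108
π = 2.4108 / 1.8 = 1.34

1.34%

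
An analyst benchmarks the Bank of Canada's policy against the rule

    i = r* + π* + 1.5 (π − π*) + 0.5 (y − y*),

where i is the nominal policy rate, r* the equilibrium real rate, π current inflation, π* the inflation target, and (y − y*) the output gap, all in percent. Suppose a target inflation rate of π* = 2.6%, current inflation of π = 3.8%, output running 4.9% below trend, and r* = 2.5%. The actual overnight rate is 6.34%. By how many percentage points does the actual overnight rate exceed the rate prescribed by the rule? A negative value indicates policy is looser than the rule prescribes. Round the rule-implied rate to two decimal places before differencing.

1.89 pp

Output 4.9% below potential → (y − y*) = -4.9.
i = 2.5 + 2.6 + 1.5 × (3.8 − 2.6) + 0.5 × (-4.9)
   = 2.5 + 2.6 + 1.8 − 2.45 = 4.45
Deviation = 6.34 − 4.45 = 1.89 pp.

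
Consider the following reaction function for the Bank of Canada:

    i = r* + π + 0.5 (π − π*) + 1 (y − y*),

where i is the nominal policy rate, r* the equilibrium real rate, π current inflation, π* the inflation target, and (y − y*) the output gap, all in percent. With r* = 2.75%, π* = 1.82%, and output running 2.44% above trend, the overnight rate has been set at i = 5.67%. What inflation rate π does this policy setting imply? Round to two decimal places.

0.93%

Output 2.44% above potential → (y − y*) = 2.44.
Collecting π: i = r* + (1 + 0.5) π − 0.5 π* + 1 (y − y*)
1.5 π = 5.67 − 2.75 + 0.5 × 1.82 − 1 × 2.44 = 1.39
π = 1.39 / 1.5 = 0.93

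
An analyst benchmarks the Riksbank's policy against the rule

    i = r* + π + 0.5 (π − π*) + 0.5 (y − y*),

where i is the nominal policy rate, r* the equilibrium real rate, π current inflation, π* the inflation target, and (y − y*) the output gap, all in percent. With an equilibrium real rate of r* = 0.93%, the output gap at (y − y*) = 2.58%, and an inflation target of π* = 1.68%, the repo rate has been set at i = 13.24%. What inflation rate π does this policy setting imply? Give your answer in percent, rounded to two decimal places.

7.91%

Collecting π: i = r* + (1 + 0.5) π − 0.5 π* + 0.5 (y − y*)
1.5 π = 13.24 − 0.93 + 0.5 × 1.68 − 0.5 × 2.58 = 11.86
π = 11.86 / 1.5 = 7.91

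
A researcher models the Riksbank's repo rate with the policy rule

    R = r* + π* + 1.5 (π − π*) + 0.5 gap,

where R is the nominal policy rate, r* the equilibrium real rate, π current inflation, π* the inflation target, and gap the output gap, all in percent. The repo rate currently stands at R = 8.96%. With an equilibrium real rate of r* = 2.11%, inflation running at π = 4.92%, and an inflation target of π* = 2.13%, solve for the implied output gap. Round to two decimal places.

0.5 gap = 8.96 − 2.11 − 2.13 − 1.5 × (4.92 − 2.13) = 0.535
gap = 0.535 / 0.5 = 1.07

1.07%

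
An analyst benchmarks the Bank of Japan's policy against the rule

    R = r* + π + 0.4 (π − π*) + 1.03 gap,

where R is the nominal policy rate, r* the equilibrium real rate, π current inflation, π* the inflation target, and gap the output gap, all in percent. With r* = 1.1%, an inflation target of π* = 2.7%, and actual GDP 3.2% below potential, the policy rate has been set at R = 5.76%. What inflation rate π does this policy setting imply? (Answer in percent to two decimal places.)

Output 3.2% below potential → gap = -3.2.
Collecting π: R = r* + (1 + 0.4) π − 0.4 π* + 1.03 gap
1.4 π = 5.76 − 1.1 + 0.4 × 2.7 − 1.03 × (-3.2) = 9.036
π = 9.036 / 1.4 = 6.45

6.45%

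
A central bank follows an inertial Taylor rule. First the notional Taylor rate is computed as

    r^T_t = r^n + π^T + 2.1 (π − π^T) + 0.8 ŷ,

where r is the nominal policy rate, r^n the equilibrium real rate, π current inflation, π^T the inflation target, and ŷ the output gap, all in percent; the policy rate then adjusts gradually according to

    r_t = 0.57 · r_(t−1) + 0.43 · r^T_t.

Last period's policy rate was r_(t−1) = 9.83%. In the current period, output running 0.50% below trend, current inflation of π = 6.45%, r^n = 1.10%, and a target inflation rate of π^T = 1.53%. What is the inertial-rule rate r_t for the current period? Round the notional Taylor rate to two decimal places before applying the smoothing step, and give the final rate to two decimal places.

11.00%

Output 0.50% below potential → ŷ = -0.50.
r^T_t = 1.10 + 1.53 + 2.1 × (6.45 − 1.53) + 0.8 × (-0.50)
   = 1.10 + 1.53 + 10.332 − 0.4 = 12.56
r_t = 0.57 × 9.83 + 0.43 × 12.56 = 5.6031 + 5.4008 = 11.00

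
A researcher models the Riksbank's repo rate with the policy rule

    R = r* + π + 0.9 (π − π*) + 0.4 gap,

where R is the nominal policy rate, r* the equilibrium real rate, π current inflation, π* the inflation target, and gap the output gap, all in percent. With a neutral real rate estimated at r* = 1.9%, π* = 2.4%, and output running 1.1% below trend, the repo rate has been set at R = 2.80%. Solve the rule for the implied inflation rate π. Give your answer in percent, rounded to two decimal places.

1.84%

Output 1.1% below potential → gap = -1.1.
Collecting π: R = r* + (1 + 0.9) π − 0.9 π* + 0.4 gap
1.9 π = 2.80 − 1.9 + 0.9 × 2.4 − 0.4 × (-1.1) = 3.5
π = 3.5 / 1.9 = 1.84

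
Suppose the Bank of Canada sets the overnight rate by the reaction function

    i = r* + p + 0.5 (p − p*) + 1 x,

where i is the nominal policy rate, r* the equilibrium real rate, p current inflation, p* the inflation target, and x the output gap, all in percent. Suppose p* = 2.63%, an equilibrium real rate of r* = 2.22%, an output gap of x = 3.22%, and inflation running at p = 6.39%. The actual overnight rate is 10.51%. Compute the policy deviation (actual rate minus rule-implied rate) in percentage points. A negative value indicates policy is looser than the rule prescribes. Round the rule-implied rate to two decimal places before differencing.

-3.20 pp

i = 2.22 + 6.39 + 0.5 × (6.39 − 2.63) + 1 × 3.22
   = 2.22 + 6.39 + 1.88 + 3.22 = 13.71
Deviation = 10.51 − 13.71 = -3.20 pp.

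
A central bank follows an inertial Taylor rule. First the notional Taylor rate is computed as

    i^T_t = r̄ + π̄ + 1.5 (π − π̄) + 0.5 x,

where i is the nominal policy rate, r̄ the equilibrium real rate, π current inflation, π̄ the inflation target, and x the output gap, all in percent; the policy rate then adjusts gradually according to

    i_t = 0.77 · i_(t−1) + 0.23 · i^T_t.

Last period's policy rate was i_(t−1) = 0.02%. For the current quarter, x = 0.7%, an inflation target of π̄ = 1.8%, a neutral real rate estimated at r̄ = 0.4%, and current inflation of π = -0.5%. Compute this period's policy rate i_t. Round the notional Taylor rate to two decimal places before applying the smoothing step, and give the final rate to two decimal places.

i^T_t = 0.4 + 1.8 + 1.5 × (-0.5 − 1.8) + 0.5 × 0.7
   = 0.4 + 1.8 − 3.45 + 0.35 = -0.90
i_t = 0.77 × 0.02 + 0.23 × (-0.90) = 0.0154 − 0.207 = -0.19

-0.19%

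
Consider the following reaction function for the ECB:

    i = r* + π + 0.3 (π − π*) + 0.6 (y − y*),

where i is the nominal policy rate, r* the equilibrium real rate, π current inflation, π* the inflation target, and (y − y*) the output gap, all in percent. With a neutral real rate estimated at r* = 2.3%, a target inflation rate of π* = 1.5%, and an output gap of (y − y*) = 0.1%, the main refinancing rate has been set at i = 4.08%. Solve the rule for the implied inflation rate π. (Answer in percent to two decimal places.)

1.67%

Collecting π: i = r* + (1 + 0.3) π − 0.3 π* + 0.6 (y − y*)
1.3 π = 4.08 − 2.3 + 0.3 × 1.5 − 0.6 × 0.1 = 2.17
π = 2.17 / 1.3 = 1.67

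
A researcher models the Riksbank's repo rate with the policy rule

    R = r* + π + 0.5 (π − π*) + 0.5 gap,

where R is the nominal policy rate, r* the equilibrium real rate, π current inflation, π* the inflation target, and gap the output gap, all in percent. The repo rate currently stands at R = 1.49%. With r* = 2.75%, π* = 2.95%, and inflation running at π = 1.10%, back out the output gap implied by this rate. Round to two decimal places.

0.5 gap = 1.49 − 2.75 − 1.10 − 0.5 × (1.10 − 2.95) = -1.435
gap = -1.435 / 0.5 = -2.87

-2.87%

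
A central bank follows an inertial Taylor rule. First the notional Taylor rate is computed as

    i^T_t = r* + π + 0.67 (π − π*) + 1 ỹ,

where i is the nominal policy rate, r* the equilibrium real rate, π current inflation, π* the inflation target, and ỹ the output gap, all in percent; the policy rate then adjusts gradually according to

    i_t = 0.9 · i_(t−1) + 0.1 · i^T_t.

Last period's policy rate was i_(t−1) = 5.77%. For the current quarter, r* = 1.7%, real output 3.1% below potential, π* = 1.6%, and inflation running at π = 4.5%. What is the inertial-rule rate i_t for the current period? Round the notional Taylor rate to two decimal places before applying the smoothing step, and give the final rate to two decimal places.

5.70%

Output 3.1% below potential → ỹ = -3.1.
i^T_t = 1.7 + 4.5 + 0.67 × (4.5 − 1.6) + 1 × (-3.1)
   = 1.7 + 4.5 + 1.943 − 3.1 = 5.04
i_t = 0.9 × 5.77 + 0.1 × 5.04 = 5.193 + 0.504 = 5.70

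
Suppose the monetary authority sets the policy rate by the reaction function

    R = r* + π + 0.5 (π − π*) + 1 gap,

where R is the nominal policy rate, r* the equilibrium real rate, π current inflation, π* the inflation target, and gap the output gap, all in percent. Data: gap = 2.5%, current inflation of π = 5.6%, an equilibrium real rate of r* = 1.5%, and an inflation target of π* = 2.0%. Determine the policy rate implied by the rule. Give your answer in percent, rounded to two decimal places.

11.40%

R = 1.5 + 5.6 + 0.5 × (5.6 − 2.0) + 1 × 2.5
   = 1.5 + 5.6 + 1.8 + 2.5 = 11.40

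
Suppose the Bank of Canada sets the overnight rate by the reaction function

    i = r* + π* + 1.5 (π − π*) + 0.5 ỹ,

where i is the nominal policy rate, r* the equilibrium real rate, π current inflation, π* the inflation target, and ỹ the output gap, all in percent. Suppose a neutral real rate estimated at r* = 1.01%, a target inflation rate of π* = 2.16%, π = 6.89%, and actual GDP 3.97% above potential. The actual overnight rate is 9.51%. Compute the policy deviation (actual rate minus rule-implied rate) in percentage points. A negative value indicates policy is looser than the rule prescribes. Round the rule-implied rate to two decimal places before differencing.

-2.74 pp

Output 3.97% above potential → ỹ = 3.97.
i = 1.01 + 2.16 + 1.5 × (6.89 − 2.16) + 0.5 × 3.97
   = 1.01 + 2.16 + 7.095 + 1.985 = 12.25
Deviation = 9.51 − 12.25 = -2.74 pp.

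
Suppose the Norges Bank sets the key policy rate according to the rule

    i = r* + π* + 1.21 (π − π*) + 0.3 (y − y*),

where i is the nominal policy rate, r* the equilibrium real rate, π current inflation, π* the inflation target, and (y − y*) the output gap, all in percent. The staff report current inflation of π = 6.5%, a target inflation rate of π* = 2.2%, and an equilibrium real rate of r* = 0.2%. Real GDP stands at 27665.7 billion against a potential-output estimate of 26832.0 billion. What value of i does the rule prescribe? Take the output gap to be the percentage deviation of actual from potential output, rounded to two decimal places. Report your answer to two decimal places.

8.54%

Output gap = 100 × (27665.7 − 26832.0) / 26832.0 = 3.11%.
i = 0.20 + 2.20 + 1.21 × (6.50 − 2.20) + 0.3 × 3.11
   = 0.20 + 2.2 + 5.203 + 0.933 = 8.54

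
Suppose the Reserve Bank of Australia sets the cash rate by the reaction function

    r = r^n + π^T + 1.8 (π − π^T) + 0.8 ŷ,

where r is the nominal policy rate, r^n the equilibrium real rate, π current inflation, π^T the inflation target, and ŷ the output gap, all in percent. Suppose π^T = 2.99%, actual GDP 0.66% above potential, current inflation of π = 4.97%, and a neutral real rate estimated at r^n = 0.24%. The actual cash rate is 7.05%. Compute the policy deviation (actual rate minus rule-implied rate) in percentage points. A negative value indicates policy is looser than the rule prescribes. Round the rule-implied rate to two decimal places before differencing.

Output 0.66% above potential → ŷ = 0.66.
r = 0.24 + 2.99 + 1.8 × (4.97 − 2.99) + 0.8 × 0.66
   = 0.24 + 2.99 + 3.564 + 0.528 = 7.32
Deviation = 7.05 − 7.32 = -0.27 pp.

-0.27 pp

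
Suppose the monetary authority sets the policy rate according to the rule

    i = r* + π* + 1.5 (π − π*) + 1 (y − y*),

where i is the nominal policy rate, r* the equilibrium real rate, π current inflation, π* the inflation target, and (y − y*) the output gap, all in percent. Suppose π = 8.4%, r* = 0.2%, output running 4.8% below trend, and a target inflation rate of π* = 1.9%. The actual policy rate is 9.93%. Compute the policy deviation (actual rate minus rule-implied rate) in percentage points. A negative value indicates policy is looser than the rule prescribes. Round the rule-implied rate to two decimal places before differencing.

2.88 pp

Output 4.8% below potential → (y − y*) = -4.8.
i = 0.2 + 1.9 + 1.5 × (8.4 − 1.9) + 1 × (-4.8)
   = 0.2 + 1.9 + 9.75 − 4.8 = 7.05
Deviation = 9.93 − 7.05 = 2.88 pp.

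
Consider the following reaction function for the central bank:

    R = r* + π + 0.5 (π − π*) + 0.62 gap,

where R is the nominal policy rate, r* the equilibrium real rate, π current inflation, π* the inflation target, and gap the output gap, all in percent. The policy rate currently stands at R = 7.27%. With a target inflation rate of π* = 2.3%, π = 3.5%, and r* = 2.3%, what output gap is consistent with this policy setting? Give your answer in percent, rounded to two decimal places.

1.40%

0.62 gap = 7.27 − 2.3 − 3.5 − 0.5 × (3.5 − 2.3) = 0.87
gap = 0.87 / 0.62 = 1.40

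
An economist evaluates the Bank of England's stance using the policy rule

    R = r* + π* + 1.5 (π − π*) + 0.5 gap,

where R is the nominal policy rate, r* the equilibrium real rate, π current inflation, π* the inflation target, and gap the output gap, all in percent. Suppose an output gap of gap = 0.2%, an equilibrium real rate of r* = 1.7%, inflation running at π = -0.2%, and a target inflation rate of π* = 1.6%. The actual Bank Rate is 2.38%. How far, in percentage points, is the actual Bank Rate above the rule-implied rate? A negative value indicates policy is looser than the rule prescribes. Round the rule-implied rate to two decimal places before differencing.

1.68 pp

R = 1.7 + 1.6 + 1.5 × (-0.2 − 1.6) + 0.5 × 0.2
   = 1.7 + 1.6 − 2.7 + 0.1 = 0.70
Deviation = 2.38 − 0.70 = 1.68 pp.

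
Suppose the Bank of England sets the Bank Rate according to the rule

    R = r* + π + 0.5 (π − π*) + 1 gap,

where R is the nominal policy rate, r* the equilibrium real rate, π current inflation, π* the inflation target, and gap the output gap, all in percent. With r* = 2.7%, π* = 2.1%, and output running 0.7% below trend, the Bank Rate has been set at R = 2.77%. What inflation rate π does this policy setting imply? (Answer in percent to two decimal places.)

Output 0.7% below potential → gap = -0.7.
Collecting π: R = r* + (1 + 0.5) π − 0.5 π* + 1 gap
1.5 π = 2.77 − 2.7 + 0.5 × 2.1 − 1 × (-0.7) = 1.82
π = 1.82 / 1.5 = 1.21

1.21%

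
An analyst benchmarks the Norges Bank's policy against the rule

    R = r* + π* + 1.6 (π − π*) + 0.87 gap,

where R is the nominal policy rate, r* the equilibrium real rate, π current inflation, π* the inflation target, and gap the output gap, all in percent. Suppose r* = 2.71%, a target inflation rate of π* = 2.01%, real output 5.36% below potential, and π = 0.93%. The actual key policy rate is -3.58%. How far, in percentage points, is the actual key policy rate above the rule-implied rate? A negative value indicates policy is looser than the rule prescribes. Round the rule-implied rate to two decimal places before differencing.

-1.91 pp

Output 5.36% below potential → gap = -5.36.
R = 2.71 + 2.01 + 1.6 × (0.93 − 2.01) + 0.87 × (-5.36)
   = 2.71 + 2.01 − 1.728 − 4.6632 = -1.67
Deviation = -3.58 − (-1.67) = -1.91 pp.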